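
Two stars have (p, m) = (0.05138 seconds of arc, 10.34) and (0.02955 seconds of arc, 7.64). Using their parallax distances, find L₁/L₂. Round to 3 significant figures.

d₁ = 1/p₁ = 1/0.05138″ = 19.463 pc; d₂ = 1/p₂ = 1/0.02955″ = 33.841 pc.
M₁ = m₁ − 5 log₁₀ d₁ + 5 = 10.34 − 6.4460 + 5 = 8.8940.
M₂ = 7.64 − 7.6472 + 5 = 4.9928.
L₁/L₂ = 10^(0.4(M₂ − M₁)) = 10^(0.4 × (-3.9012)) = 10^(-1.56048) = 0.027512.

L₁/L₂ = 0.0275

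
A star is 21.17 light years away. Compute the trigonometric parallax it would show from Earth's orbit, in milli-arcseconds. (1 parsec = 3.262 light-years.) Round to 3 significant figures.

d = 21.17 ly ÷ 3.262 = 6.4899 pc.
p = 1/d = 1/6.4899 = 0.15409 arcsec.
= 0.15409 × 1000 = 154.09 mas.

154 mas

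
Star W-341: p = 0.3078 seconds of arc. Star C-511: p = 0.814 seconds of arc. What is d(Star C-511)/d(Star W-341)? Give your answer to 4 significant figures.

Since d = 1/p, d_B/d_A = p_A/p_B.
= 0.3078 / 0.814 = 0.37813.

0.3781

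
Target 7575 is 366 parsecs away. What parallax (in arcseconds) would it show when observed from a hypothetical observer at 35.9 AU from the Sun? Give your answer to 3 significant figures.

p (arcsec) = B (AU) / d (pc).
p = 35.9 / 366 = 0.098087 arcsec.

0.0981 arcsec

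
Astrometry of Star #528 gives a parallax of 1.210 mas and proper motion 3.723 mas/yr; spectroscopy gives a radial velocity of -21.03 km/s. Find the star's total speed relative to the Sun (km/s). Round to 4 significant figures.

d = 1/p = 1/0.001210″ = 826.45 pc.
μ = 3.723 mas/yr = 0.003723 ″/yr.
v_t = 4.740 μ d = 4.740 × 0.003723 × 826.45 = 14.584 km/s.
v = √(v_r² + v_t²) = √((-21.03)² + 14.584²) = √654.954 = 25.592 km/s.

25.59 km/s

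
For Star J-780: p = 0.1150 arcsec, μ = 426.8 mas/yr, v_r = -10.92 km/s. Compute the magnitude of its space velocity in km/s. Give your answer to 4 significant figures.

d = 1/p = 1/0.1150″ = 8.6957 pc.
μ = 426.8 mas/yr = 0.4268 ″/yr.
v_t = 4.740 μ d = 4.740 × 0.4268 × 8.6957 = 17.592 km/s.
v = √(v_r² + v_t²) = √((-10.92)² + 17.592²) = √428.725 = 20.706 km/s.

20.71 km/s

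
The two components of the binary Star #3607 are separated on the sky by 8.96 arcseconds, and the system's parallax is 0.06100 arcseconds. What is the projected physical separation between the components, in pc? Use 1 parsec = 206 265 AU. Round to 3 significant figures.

d = 1/p = 1/0.06100″ = 16.393 pc.
At distance d (pc), an angle of θ arcsec spans θ·d AU: s = 8.96 × 16.393 = 146.88 AU.
= 146.88 / 206265 = 0.00071209 pc.

0.000712 pc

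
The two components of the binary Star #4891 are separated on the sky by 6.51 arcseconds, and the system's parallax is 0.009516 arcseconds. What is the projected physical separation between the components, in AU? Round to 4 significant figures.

684.1 AU

d = 1/p = 1/0.009516″ = 105.09 pc.
At distance d (pc), an angle of θ arcsec spans θ·d AU: s = 6.51 × 105.09 = 684.14 AU.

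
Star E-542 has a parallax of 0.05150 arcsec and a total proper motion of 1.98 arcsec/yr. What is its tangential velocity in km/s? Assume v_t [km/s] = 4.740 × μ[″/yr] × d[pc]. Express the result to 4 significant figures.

d = 1/p = 1/0.05150″ = 19.417 pc.
v_t = 4.74 × μ × d = 4.74 × 1.98 × 19.417 = 182.23 km/s.

182.2 km/s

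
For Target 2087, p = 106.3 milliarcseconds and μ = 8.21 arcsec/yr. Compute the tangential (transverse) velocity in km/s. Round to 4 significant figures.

366.1 km/s

d = 1/p = 1/0.1063″ = 9.4073 pc.
v_t = 4.74 × μ × d = 4.74 × 8.21 × 9.4073 = 366.09 km/s.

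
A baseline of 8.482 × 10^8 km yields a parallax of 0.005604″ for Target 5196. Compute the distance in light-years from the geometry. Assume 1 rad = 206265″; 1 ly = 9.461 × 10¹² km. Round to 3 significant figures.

θ = 0.005604″ = 0.005604/206265 = 2.7169 × 10^-8 rad.
d = B/θ = (8.482 × 10^8) / (2.7169 × 10^-8) = 3.1219 × 10^16 km = (3.1219 × 10^16) / (9.461 × 10^12) ly = 3299.8 ly.

3300 ly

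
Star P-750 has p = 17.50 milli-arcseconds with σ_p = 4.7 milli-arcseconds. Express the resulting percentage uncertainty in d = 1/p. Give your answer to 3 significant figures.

For d = 1/p, |σ_d/d| = |σ_p/p|.
σ_p/p = 4.7 / 17.50 = 0.26857 = 26.857%.

26.9%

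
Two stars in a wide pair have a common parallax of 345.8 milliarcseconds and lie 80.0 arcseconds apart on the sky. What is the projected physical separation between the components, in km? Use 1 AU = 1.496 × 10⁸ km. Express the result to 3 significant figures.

3.46 × 10^10 km

d = 1/p = 1/0.3458″ = 2.8918 pc.
At distance d (pc), an angle of θ arcsec spans θ·d AU: s = 80.0 × 2.8918 = 231.34 AU.
= 231.34 × 1.496 × 10⁸ km = 3.4608 × 10^10 km.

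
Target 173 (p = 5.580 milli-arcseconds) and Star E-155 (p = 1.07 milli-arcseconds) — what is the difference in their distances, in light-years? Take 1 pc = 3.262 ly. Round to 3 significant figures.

2460 ly

d_A = 1/0.005580″ = 179.21 pc; d_B = 1/0.001070″ = 934.58 pc.
|d_B − d_A| = |934.58 − 179.21| = 755.37 pc = 755.37 × 3.262 ly = 2464 ly.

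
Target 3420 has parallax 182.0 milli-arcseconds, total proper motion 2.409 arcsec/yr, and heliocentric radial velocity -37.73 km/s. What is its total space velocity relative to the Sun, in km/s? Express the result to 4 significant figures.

d = 1/p = 1/0.1820″ = 5.4945 pc.
v_t = 4.740 μ d = 4.740 × 2.409 × 5.4945 = 62.74 km/s.
v = √(v_r² + v_t²) = √((-37.73)² + 62.74²) = √5359.86 = 73.211 km/s.

73.21 km/s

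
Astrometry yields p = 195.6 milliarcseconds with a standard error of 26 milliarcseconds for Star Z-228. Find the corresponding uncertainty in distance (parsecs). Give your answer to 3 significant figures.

d = 1/p, so σ_d = σ_p / p².
σ_d = 0.0260 / (0.1956)² = 0.0260 / 0.038259 = 0.67958 pc.

0.680 pc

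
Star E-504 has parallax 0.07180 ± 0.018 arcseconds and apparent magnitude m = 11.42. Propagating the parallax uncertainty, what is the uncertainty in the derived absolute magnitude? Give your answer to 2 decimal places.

σ_M = 0.54 mag

M = m − 5 log₁₀ d + 5 = m + 5 log₁₀ p + 5, so ∂M/∂p = 5/(p ln 10).
σ_M = (5/ln 10) · (σ_p/p) = 2.1715 × 0.018/0.07180 = 2.1715 × 0.2507 = 0.5444.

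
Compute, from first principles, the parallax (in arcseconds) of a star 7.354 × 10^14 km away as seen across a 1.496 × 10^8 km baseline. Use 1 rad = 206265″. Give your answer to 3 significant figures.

θ ≈ B/d = (1.496 × 10^8) / (7.354 × 10^14) = 2.0343 × 10^-7 rad.
In arcseconds: 2.0343 × 10^-7 × 206265 = 0.04196″.

0.0420 arcsec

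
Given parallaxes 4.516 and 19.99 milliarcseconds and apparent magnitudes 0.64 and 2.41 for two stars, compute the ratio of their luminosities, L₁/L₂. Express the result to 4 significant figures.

L₁/L₂ = 100.0

d₁ = 1/p₁ = 1/0.004516″ = 221.43 pc; d₂ = 1/p₂ = 1/0.01999″ = 50.025 pc.
M₁ = m₁ − 5 log₁₀ d₁ + 5 = 0.64 − 11.7262 + 5 = -6.0862.
M₂ = 2.41 − 8.4959 + 5 = -1.0859.
L₁/L₂ = 10^(0.4(M₂ − M₁)) = 10^(0.4 × 5.0003) = 10^2.00012 = 100.03.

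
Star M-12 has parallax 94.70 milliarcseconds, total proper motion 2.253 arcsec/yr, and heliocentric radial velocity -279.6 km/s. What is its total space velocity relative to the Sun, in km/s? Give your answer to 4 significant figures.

301.5 km/s

d = 1/p = 1/0.09470″ = 10.56 pc.
v_t = 4.740 μ d = 4.740 × 2.253 × 10.56 = 112.77 km/s.
v = √(v_r² + v_t²) = √((-279.6)² + 112.77²) = √90893.2 = 301.48 km/s.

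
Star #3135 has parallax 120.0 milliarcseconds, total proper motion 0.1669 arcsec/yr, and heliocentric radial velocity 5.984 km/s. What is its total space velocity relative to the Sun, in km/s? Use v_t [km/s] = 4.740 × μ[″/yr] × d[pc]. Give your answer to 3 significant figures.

d = 1/p = 1/0.1200″ = 8.3333 pc.
v_t = 4.740 μ d = 4.740 × 0.1669 × 8.3333 = 6.5925 km/s.
v = √(v_r² + v_t²) = √(5.984² + 6.5925²) = √79.2693 = 8.9033 km/s.

8.90 km/s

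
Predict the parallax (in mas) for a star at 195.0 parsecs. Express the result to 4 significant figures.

5.128 mas

p = 1/d = 1/195 = 0.0051282 arcsec.
= 0.0051282 × 1000 = 5.1282 mas.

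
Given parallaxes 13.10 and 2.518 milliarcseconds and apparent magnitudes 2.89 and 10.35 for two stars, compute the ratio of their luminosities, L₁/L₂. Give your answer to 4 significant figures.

d₁ = 1/p₁ = 1/0.01310″ = 76.336 pc; d₂ = 1/p₂ = 1/0.002518″ = 397.14 pc.
M₁ = m₁ − 5 log₁₀ d₁ + 5 = 2.89 − 9.4136 + 5 = -1.5236.
M₂ = 10.35 − 12.9947 + 5 = 2.3553.
L₁/L₂ = 10^(0.4(M₂ − M₁)) = 10^(0.4 × 3.8789) = 10^1.55156 = 35.609.

L₁/L₂ = 35.61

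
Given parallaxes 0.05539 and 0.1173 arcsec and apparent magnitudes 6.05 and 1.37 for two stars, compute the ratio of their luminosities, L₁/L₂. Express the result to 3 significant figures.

L₁/L₂ = 0.0602

d₁ = 1/p₁ = 1/0.05539″ = 18.054 pc; d₂ = 1/p₂ = 1/0.1173″ = 8.5251 pc.
M₁ = m₁ − 5 log₁₀ d₁ + 5 = 6.05 − 6.2829 + 5 = 4.7671.
M₂ = 1.37 − 4.6535 + 5 = 1.7165.
L₁/L₂ = 10^(0.4(M₂ − M₁)) = 10^(0.4 × (-3.0506)) = 10^(-1.22024) = 0.060223.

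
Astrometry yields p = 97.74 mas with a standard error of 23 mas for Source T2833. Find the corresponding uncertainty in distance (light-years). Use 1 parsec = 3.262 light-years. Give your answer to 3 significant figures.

7.85 ly

d = 1/p, so σ_d = σ_p / p².
σ_d = 0.0230 / (0.09774)² = 0.0230 / 0.0095531 = 2.4076 pc = 2.4076 × 3.262 ly = 7.8536 ly.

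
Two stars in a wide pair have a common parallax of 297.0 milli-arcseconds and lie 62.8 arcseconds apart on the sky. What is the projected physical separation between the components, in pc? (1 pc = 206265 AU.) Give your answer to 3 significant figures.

0.00103 pc

d = 1/p = 1/0.2970″ = 3.367 pc.
At distance d (pc), an angle of θ arcsec spans θ·d AU: s = 62.8 × 3.367 = 211.45 AU.
= 211.45 / 206265 = 0.0010251 pc.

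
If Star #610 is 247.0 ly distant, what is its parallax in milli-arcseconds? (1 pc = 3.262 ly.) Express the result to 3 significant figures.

d = 247.0 ly ÷ 3.262 = 75.72 pc.
p = 1/d = 1/75.72 = 0.013207 arcsec.
= 0.013207 × 1000 = 13.207 mas.

13.2 mas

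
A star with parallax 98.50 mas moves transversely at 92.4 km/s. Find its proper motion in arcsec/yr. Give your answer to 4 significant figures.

1.920 arcsec/yr

d = 1/p = 1/0.09850″ = 10.152 pc.
μ = v_t / (4.74 d) = 92.4 / (4.74 × 10.152) = 92.4 / 48.12 = 1.9202 ″/yr.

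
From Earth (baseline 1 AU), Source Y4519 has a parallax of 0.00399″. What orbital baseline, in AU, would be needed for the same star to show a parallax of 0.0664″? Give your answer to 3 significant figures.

16.6 AU

Parallax scales linearly with baseline: p ∝ B, so B = p_target / p_Earth × 1 AU.
B = 0.0664 / 0.00399 = 16.642 AU.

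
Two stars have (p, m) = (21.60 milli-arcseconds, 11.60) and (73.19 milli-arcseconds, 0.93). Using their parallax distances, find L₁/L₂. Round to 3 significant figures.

L₁/L₂ = 0.000619

d₁ = 1/p₁ = 1/0.02160″ = 46.296 pc; d₂ = 1/p₂ = 1/0.07319″ = 13.663 pc.
M₁ = m₁ − 5 log₁₀ d₁ + 5 = 11.60 − 8.3277 + 5 = 8.2723.
M₂ = 0.93 − 5.6777 + 5 = 0.2523.
L₁/L₂ = 10^(0.4(M₂ − M₁)) = 10^(0.4 × (-8.0200)) = 10^(-3.20800) = 0.00061944.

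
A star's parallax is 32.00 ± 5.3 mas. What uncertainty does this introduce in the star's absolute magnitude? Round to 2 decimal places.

M = m − 5 log₁₀ d + 5 = m + 5 log₁₀ p + 5, so ∂M/∂p = 5/(p ln 10).
σ_M = (5/ln 10) · (σ_p/p) = 2.1715 × 5.3/32.00 = 2.1715 × 0.16563 = 0.35967.

σ_M = 0.36 mag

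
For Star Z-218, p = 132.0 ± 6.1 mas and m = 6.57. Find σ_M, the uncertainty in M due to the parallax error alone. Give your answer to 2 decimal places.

σ_M = 0.10 mag

M = m − 5 log₁₀ d + 5 = m + 5 log₁₀ p + 5, so ∂M/∂p = 5/(p ln 10).
σ_M = (5/ln 10) · (σ_p/p) = 2.1715 × 6.1/132.0 = 2.1715 × 0.046212 = 0.10035.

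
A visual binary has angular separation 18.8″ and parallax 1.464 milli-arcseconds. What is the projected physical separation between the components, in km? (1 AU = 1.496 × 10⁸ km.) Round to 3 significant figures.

d = 1/p = 1/0.001464″ = 683.06 pc.
At distance d (pc), an angle of θ arcsec spans θ·d AU: s = 18.8 × 683.06 = 12842 AU.
= 12842 × 1.496 × 10⁸ km = 1.9212 × 10^12 km.

1.92 × 10^12 km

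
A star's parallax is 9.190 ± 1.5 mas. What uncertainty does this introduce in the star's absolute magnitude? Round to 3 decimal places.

M = m − 5 log₁₀ d + 5 = m + 5 log₁₀ p + 5, so ∂M/∂p = 5/(p ln 10).
σ_M = (5/ln 10) · (σ_p/p) = 2.1715 × 1.5/9.190 = 2.1715 × 0.16322 = 0.35443.

σ_M = 0.354 mag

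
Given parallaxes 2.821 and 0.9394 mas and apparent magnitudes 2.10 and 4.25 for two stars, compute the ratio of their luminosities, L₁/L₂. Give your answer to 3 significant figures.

d₁ = 1/p₁ = 1/0.002821″ = 354.48 pc; d₂ = 1/p₂ = 1/0.0009394″ = 1064.5 pc.
M₁ = m₁ − 5 log₁₀ d₁ + 5 = 2.10 − 12.7480 + 5 = -5.6480.
M₂ = 4.25 − 15.1357 + 5 = -5.8857.
L₁/L₂ = 10^(0.4(M₂ − M₁)) = 10^(0.4 × (-0.2377)) = 10^(-0.09508) = 0.80338.

L₁/L₂ = 0.803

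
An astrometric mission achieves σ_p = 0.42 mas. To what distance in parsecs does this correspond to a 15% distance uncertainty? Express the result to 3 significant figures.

357 pc

σ_d/d = σ_p/p, so the condition is σ_p/p ≤ 0.15, i.e. p ≥ σ_p/0.15.
p_min = 0.42/0.15 = 2.8 mas = 0.0028 arcsec.
d_max = 1/p_min = 1/0.0028 = 357.14 pc.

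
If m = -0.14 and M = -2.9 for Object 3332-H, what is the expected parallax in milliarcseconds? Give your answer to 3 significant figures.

m − M = -0.14 − (-2.9) = 2.76.
d = 10^((m−M)/5 + 1) = 10^1.552 = 35.645 pc.
p = 1/d = 1/35.645 = 0.028054 arcsec = 28.054 mas.

28.1 mas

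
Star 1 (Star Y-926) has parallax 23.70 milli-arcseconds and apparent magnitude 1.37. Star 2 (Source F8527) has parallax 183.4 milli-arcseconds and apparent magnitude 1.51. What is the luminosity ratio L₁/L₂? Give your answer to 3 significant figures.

d₁ = 1/p₁ = 1/0.02370″ = 42.194 pc; d₂ = 1/p₂ = 1/0.1834″ = 5.4526 pc.
M₁ = m₁ − 5 log₁₀ d₁ + 5 = 1.37 − 8.1263 + 5 = -1.7563.
M₂ = 1.51 − 3.6830 + 5 = 2.8270.
L₁/L₂ = 10^(0.4(M₂ − M₁)) = 10^(0.4 × 4.5833) = 10^1.83332 = 68.127.

L₁/L₂ = 68.1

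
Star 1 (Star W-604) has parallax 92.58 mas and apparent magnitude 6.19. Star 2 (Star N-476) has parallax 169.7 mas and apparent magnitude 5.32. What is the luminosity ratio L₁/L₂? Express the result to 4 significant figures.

d₁ = 1/p₁ = 1/0.09258″ = 10.801 pc; d₂ = 1/p₂ = 1/0.1697″ = 5.8928 pc.
M₁ = m₁ − 5 log₁₀ d₁ + 5 = 6.19 − 5.1673 + 5 = 6.0227.
M₂ = 5.32 − 3.8516 + 5 = 6.4684.
L₁/L₂ = 10^(0.4(M₂ − M₁)) = 10^(0.4 × 0.4457) = 10^0.17828 = 1.5076.

L₁/L₂ = 1.508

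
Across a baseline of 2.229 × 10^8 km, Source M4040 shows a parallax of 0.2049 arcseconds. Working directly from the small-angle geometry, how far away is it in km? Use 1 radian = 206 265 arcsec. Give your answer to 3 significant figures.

θ = 0.2049″ = 0.2049/206265 = 9.9338 × 10^-7 rad.
d = B/θ = (2.229 × 10^8) / (9.9338 × 10^-7) = 2.2439 × 10^14 km.

2.24 × 10^14 km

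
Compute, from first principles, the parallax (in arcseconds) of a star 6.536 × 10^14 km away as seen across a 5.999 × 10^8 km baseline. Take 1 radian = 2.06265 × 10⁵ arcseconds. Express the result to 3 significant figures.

θ ≈ B/d = (5.999 × 10^8) / (6.536 × 10^14) = 9.1784 × 10^-7 rad.
In arcseconds: 9.1784 × 10^-7 × 206265 = 0.18932″.

0.189 arcsec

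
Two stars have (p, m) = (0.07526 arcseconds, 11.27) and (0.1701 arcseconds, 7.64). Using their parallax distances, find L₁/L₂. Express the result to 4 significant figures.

d₁ = 1/p₁ = 1/0.07526″ = 13.287 pc; d₂ = 1/p₂ = 1/0.1701″ = 5.8789 pc.
M₁ = m₁ − 5 log₁₀ d₁ + 5 = 11.27 − 5.6171 + 5 = 10.6529.
M₂ = 7.64 − 3.8465 + 5 = 8.7935.
L₁/L₂ = 10^(0.4(M₂ − M₁)) = 10^(0.4 × (-1.8594)) = 10^(-0.74376) = 0.1804.

L₁/L₂ = 0.1804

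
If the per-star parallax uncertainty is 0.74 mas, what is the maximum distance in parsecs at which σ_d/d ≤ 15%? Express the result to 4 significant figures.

202.7 pc

σ_d/d = σ_p/p, so the condition is σ_p/p ≤ 0.15, i.e. p ≥ σ_p/0.15.
p_min = 0.74/0.15 = 4.9333 mas = 0.0049333 arcsec.
d_max = 1/p_min = 1/0.0049333 = 202.7 pc.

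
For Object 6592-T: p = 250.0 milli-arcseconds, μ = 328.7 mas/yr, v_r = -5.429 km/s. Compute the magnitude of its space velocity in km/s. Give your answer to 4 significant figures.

d = 1/p = 1/0.2500″ = 4 pc.
μ = 328.7 mas/yr = 0.3287 ″/yr.
v_t = 4.740 μ d = 4.740 × 0.3287 × 4 = 6.2322 km/s.
v = √(v_r² + v_t²) = √((-5.429)² + 6.2322²) = √68.3144 = 8.2653 km/s.

8.265 km/s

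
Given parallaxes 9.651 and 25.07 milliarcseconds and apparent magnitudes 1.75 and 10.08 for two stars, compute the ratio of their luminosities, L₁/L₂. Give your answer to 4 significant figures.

L₁/L₂ = 14490

d₁ = 1/p₁ = 1/0.009651″ = 103.62 pc; d₂ = 1/p₂ = 1/0.02507″ = 39.888 pc.
M₁ = m₁ − 5 log₁₀ d₁ + 5 = 1.75 − 10.0772 + 5 = -3.3272.
M₂ = 10.08 − 8.0042 + 5 = 7.0758.
L₁/L₂ = 10^(0.4(M₂ − M₁)) = 10^(0.4 × 10.4030) = 10^4.16120 = 14494.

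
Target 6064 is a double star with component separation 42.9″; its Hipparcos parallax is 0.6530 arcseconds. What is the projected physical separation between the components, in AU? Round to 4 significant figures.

d = 1/p = 1/0.6530″ = 1.5314 pc.
At distance d (pc), an angle of θ arcsec spans θ·d AU: s = 42.9 × 1.5314 = 65.697 AU.

65.70 AU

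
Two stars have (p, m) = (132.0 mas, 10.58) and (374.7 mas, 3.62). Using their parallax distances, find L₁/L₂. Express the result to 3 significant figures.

L₁/L₂ = 0.0133

d₁ = 1/p₁ = 1/0.1320″ = 7.5758 pc; d₂ = 1/p₂ = 1/0.3747″ = 2.6688 pc.
M₁ = m₁ − 5 log₁₀ d₁ + 5 = 10.58 − 4.3971 + 5 = 11.1829.
M₂ = 3.62 − 2.1316 + 5 = 6.4884.
L₁/L₂ = 10^(0.4(M₂ − M₁)) = 10^(0.4 × (-4.6945)) = 10^(-1.87780) = 0.01325.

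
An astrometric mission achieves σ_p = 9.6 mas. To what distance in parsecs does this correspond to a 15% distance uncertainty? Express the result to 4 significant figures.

15.63 pc

σ_d/d = σ_p/p, so the condition is σ_p/p ≤ 0.15, i.e. p ≥ σ_p/0.15.
p_min = 9.6/0.15 = 64 mas = 0.064 arcsec.
d_max = 1/p_min = 1/0.064 = 15.625 pc.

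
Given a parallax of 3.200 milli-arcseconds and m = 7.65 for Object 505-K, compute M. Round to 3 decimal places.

M = 0.176

d = 1/p = 1/0.003200″ = 312.5 pc.
m − M = 5 log₁₀(312.5) − 5 = 12.4743 − 5 = 7.4743.
M = m − (m − M) = 7.65 − 7.4743 = 0.176.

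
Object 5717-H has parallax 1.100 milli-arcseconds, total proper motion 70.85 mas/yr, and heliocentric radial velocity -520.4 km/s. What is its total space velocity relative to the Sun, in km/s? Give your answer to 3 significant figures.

d = 1/p = 1/0.001100″ = 909.09 pc.
μ = 70.85 mas/yr = 0.07085 ″/yr.
v_t = 4.740 μ d = 4.740 × 0.07085 × 909.09 = 305.3 km/s.
v = √(v_r² + v_t²) = √((-520.4)² + 305.3²) = √364024 = 603.34 km/s.

603 km/s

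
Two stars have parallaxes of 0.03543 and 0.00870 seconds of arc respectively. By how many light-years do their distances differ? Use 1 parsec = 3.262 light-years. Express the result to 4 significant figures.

d_A = 1/0.03543″ = 28.225 pc; d_B = 1/0.008700″ = 114.94 pc.
|d_B − d_A| = |114.94 − 28.225| = 86.715 pc = 86.715 × 3.262 ly = 282.86 ly.

282.9 ly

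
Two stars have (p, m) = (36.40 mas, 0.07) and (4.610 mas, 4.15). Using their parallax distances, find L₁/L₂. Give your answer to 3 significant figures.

L₁/L₂ = 0.687

d₁ = 1/p₁ = 1/0.03640″ = 27.473 pc; d₂ = 1/p₂ = 1/0.004610″ = 216.92 pc.
M₁ = m₁ − 5 log₁₀ d₁ + 5 = 0.07 − 7.1945 + 5 = -2.1245.
M₂ = 4.15 − 11.6815 + 5 = -2.5315.
L₁/L₂ = 10^(0.4(M₂ − M₁)) = 10^(0.4 × (-0.4070)) = 10^(-0.16280) = 0.68738.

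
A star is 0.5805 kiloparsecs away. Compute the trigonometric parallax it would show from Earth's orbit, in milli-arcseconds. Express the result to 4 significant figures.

1.723 mas

d = 0.5805 kpc = 580.5 pc.
p = 1/d = 1/580.5 = 0.0017227 arcsec.
= 0.0017227 × 1000 = 1.7227 mas.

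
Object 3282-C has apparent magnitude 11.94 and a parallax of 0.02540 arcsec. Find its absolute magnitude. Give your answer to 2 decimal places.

M = 8.96

d = 1/p = 1/0.02540″ = 39.37 pc.
m − M = 5 log₁₀(39.37) − 5 = 7.9758 − 5 = 2.9758.
M = m − (m − M) = 11.94 − 2.9758 = 8.96.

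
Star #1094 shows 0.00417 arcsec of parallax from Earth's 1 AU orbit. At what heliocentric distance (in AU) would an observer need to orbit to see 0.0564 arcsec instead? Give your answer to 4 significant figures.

Parallax scales linearly with baseline: p ∝ B, so B = p_target / p_Earth × 1 AU.
B = 0.0564 / 0.00417 = 13.525 AU.

13.53 AU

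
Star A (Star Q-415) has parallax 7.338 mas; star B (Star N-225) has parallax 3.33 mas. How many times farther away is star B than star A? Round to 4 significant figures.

2.204

Since d = 1/p, d_B/d_A = p_A/p_B.
= 7.338 / 3.33 = 2.2036.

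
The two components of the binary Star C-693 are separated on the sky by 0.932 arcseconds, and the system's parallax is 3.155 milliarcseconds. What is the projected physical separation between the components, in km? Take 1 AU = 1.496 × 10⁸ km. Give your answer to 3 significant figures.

4.42 × 10^10 km

d = 1/p = 1/0.003155″ = 316.96 pc.
At distance d (pc), an angle of θ arcsec spans θ·d AU: s = 0.932 × 316.96 = 295.41 AU.
= 295.41 × 1.496 × 10⁸ km = 4.4193 × 10^10 km.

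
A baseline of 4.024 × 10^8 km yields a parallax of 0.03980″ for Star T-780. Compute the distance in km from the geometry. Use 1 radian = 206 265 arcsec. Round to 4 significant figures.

θ = 0.03980″ = 0.03980/206265 = 1.9296 × 10^-7 rad.
d = B/θ = (4.024 × 10^8) / (1.9296 × 10^-7) = 2.0854 × 10^15 km.

2.085 × 10^15 km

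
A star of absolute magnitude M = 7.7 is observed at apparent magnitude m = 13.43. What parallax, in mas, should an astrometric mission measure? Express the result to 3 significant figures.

7.14 mas

m − M = 13.43 − 7.7 = 5.73.
d = 10^((m−M)/5 + 1) = 10^2.146 = 139.96 pc.
p = 1/d = 1/139.96 = 0.0071449 arcsec = 7.1449 mas.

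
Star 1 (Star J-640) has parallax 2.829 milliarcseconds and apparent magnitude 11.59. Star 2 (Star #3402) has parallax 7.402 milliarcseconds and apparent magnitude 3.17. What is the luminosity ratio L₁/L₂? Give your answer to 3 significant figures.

d₁ = 1/p₁ = 1/0.002829″ = 353.48 pc; d₂ = 1/p₂ = 1/0.007402″ = 135.1 pc.
M₁ = m₁ − 5 log₁₀ d₁ + 5 = 11.59 − 12.7418 + 5 = 3.8482.
M₂ = 3.17 − 10.6533 + 5 = -2.4833.
L₁/L₂ = 10^(0.4(M₂ − M₁)) = 10^(0.4 × (-6.3315)) = 10^(-2.53260) = 0.0029336.

L₁/L₂ = 0.00293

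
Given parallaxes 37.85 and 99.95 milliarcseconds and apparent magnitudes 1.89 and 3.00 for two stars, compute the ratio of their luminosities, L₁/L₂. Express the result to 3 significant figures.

d₁ = 1/p₁ = 1/0.03785″ = 26.42 pc; d₂ = 1/p₂ = 1/0.09995″ = 10.005 pc.
M₁ = m₁ − 5 log₁₀ d₁ + 5 = 1.89 − 7.1097 + 5 = -0.2197.
M₂ = 3.00 − 5.0011 + 5 = 2.9989.
L₁/L₂ = 10^(0.4(M₂ − M₁)) = 10^(0.4 × 3.2186) = 10^1.28744 = 19.384.

L₁/L₂ = 19.4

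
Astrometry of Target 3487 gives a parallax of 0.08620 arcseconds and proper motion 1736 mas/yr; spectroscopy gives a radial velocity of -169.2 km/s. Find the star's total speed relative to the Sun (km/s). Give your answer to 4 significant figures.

d = 1/p = 1/0.08620″ = 11.601 pc.
μ = 1736 mas/yr = 1.736 ″/yr.
v_t = 4.740 μ d = 4.740 × 1.736 × 11.601 = 95.46 km/s.
v = √(v_r² + v_t²) = √((-169.2)² + 95.46²) = √37741.3 = 194.27 km/s.

194.3 km/s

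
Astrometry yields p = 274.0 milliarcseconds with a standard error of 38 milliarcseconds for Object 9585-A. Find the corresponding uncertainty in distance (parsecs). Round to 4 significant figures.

d = 1/p, so σ_d = σ_p / p².
σ_d = 0.0380 / (0.2740)² = 0.0380 / 0.075076 = 0.50615 pc.

0.5062 pc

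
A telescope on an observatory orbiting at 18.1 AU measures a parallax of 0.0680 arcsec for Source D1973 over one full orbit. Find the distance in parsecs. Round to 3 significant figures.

With baseline B (in AU) and parallax p (in arcsec), d = B/p parsecs.
d = 18.1 / 0.0680 = 266.18 pc.

266 pc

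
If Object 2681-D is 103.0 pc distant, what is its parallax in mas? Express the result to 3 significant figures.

p = 1/d = 1/103 = 0.0097087 arcsec.
= 0.0097087 × 1000 = 9.7087 mas.

9.71 mas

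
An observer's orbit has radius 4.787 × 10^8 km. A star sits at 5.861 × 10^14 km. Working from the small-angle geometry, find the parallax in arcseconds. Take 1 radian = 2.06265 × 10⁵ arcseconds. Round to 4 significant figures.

θ ≈ B/d = (4.787 × 10^8) / (5.861 × 10^14) = 8.1675 × 10^-7 rad.
In arcseconds: 8.1675 × 10^-7 × 206265 = 0.16847″.

0.1685 arcsec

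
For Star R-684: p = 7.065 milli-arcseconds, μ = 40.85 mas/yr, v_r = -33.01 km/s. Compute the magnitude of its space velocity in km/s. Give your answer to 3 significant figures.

42.9 km/s

d = 1/p = 1/0.007065″ = 141.54 pc.
μ = 40.85 mas/yr = 0.04085 ″/yr.
v_t = 4.740 μ d = 4.740 × 0.04085 × 141.54 = 27.406 km/s.
v = √(v_r² + v_t²) = √((-33.01)² + 27.406²) = √1840.75 = 42.904 km/s.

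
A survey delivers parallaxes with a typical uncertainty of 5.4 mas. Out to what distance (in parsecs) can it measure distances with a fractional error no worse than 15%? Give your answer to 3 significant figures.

27.8 pc

σ_d/d = σ_p/p, so the condition is σ_p/p ≤ 0.15, i.e. p ≥ σ_p/0.15.
p_min = 5.4/0.15 = 36 mas = 0.036 arcsec.
d_max = 1/p_min = 1/0.036 = 27.778 pc.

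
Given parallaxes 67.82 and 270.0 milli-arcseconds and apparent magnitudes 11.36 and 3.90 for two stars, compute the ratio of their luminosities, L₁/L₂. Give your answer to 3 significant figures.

L₁/L₂ = 0.0164

d₁ = 1/p₁ = 1/0.06782″ = 14.745 pc; d₂ = 1/p₂ = 1/0.2700″ = 3.7037 pc.
M₁ = m₁ − 5 log₁₀ d₁ + 5 = 11.36 − 5.8432 + 5 = 10.5168.
M₂ = 3.90 − 2.8432 + 5 = 6.0568.
L₁/L₂ = 10^(0.4(M₂ − M₁)) = 10^(0.4 × (-4.4600)) = 10^(-1.78400) = 0.016444.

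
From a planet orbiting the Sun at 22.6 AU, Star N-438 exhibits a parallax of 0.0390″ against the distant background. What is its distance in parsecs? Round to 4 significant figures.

579.5 pc

With baseline B (in AU) and parallax p (in arcsec), d = B/p parsecs.
d = 22.6 / 0.0390 = 579.49 pc.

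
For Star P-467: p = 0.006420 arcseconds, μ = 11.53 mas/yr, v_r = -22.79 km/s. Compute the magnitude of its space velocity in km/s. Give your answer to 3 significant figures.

d = 1/p = 1/0.006420″ = 155.76 pc.
μ = 11.53 mas/yr = 0.01153 ″/yr.
v_t = 4.740 μ d = 4.740 × 0.01153 × 155.76 = 8.5126 km/s.
v = √(v_r² + v_t²) = √((-22.79)² + 8.5126²) = √591.848 = 24.328 km/s.

24.3 km/s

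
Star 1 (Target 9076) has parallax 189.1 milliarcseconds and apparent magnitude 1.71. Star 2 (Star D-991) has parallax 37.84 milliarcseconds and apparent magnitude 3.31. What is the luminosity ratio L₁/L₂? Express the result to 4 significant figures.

d₁ = 1/p₁ = 1/0.1891″ = 5.2882 pc; d₂ = 1/p₂ = 1/0.03784″ = 26.427 pc.
M₁ = m₁ − 5 log₁₀ d₁ + 5 = 1.71 − 3.6165 + 5 = 3.0935.
M₂ = 3.31 − 7.1102 + 5 = 1.1998.
L₁/L₂ = 10^(0.4(M₂ − M₁)) = 10^(0.4 × (-1.8937)) = 10^(-0.75748) = 0.17479.

L₁/L₂ = 0.1748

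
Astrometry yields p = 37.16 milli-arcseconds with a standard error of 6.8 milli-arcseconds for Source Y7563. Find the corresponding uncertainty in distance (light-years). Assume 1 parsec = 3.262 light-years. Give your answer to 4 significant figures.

d = 1/p, so σ_d = σ_p / p².
σ_d = 0.00680 / (0.03716)² = 0.00680 / 0.0013809 = 4.9243 pc = 4.9243 × 3.262 ly = 16.063 ly.

16.06 ly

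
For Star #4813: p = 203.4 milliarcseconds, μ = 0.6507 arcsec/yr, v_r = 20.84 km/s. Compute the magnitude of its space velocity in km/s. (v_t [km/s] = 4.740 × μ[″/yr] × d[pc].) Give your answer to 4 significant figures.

d = 1/p = 1/0.2034″ = 4.9164 pc.
v_t = 4.740 μ d = 4.740 × 0.6507 × 4.9164 = 15.164 km/s.
v = √(v_r² + v_t²) = √(20.84² + 15.164²) = √664.252 = 25.773 km/s.

25.77 km/s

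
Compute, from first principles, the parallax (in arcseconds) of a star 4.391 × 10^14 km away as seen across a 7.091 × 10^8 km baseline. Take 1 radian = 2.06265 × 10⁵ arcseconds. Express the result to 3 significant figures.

θ ≈ B/d = (7.091 × 10^8) / (4.391 × 10^14) = 1.6149 × 10^-6 rad.
In arcseconds: 1.6149 × 10^-6 × 206265 = 0.3331″.

0.333 arcsec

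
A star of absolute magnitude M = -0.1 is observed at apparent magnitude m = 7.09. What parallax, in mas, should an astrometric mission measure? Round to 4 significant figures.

m − M = 7.09 − (-0.1) = 7.19.
d = 10^((m−M)/5 + 1) = 10^2.438 = 274.16 pc.
p = 1/d = 1/274.16 = 0.0036475 arcsec = 3.6475 mas.

3.648 mas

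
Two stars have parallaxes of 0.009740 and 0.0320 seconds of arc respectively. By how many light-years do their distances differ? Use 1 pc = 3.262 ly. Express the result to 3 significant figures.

d_A = 1/0.009740″ = 102.67 pc; d_B = 1/0.03200″ = 31.25 pc.
|d_B − d_A| = |31.25 − 102.67| = 71.42 pc = 71.42 × 3.262 ly = 232.97 ly.

233 ly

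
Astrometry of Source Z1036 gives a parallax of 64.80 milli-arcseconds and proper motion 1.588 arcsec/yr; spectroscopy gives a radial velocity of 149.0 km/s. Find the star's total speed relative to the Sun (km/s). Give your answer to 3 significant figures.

189 km/s

d = 1/p = 1/0.06480″ = 15.432 pc.
v_t = 4.740 μ d = 4.740 × 1.588 × 15.432 = 116.16 km/s.
v = √(v_r² + v_t²) = √(149.0² + 116.16²) = √35694.1 = 188.93 km/s.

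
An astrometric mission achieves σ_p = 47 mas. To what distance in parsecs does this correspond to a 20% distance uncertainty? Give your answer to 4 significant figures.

4.255 pc

σ_d/d = σ_p/p, so the condition is σ_p/p ≤ 0.20, i.e. p ≥ σ_p/0.20.
p_min = 47/0.20 = 235 mas = 0.235 arcsec.
d_max = 1/p_min = 1/0.235 = 4.2553 pc.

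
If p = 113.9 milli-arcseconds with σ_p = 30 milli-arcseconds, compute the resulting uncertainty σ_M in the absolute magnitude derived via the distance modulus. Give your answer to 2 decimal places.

M = m − 5 log₁₀ d + 5 = m + 5 log₁₀ p + 5, so ∂M/∂p = 5/(p ln 10).
σ_M = (5/ln 10) · (σ_p/p) = 2.1715 × 30/113.9 = 2.1715 × 0.26339 = 0.57195.

σ_M = 0.57 mag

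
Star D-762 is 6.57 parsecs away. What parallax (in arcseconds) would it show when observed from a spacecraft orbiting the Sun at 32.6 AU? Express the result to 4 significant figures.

p (arcsec) = B (AU) / d (pc).
p = 32.6 / 6.57 = 4.9619 arcsec.

4.962 arcsec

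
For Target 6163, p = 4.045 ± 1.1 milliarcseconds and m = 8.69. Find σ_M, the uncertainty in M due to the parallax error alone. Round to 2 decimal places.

σ_M = 0.59 mag

M = m − 5 log₁₀ d + 5 = m + 5 log₁₀ p + 5, so ∂M/∂p = 5/(p ln 10).
σ_M = (5/ln 10) · (σ_p/p) = 2.1715 × 1.1/4.045 = 2.1715 × 0.27194 = 0.59052.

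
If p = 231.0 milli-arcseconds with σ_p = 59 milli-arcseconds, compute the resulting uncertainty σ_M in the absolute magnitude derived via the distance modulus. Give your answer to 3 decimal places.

M = m − 5 log₁₀ d + 5 = m + 5 log₁₀ p + 5, so ∂M/∂p = 5/(p ln 10).
σ_M = (5/ln 10) · (σ_p/p) = 2.1715 × 59/231.0 = 2.1715 × 0.25541 = 0.55462.

σ_M = 0.555 mag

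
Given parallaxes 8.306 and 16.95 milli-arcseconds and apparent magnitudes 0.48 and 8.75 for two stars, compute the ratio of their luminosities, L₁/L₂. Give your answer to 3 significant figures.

d₁ = 1/p₁ = 1/0.008306″ = 120.39 pc; d₂ = 1/p₂ = 1/0.01695″ = 58.997 pc.
M₁ = m₁ − 5 log₁₀ d₁ + 5 = 0.48 − 10.4030 + 5 = -4.9230.
M₂ = 8.75 − 8.8541 + 5 = 4.8959.
L₁/L₂ = 10^(0.4(M₂ − M₁)) = 10^(0.4 × 9.8189) = 10^3.92756 = 8463.7.

L₁/L₂ = 8460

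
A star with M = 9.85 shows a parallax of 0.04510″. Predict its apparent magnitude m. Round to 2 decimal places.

d = 1/p = 1/0.04510″ = 22.173 pc.
m − M = 5 log₁₀ d − 5 = 5 log₁₀(22.173) − 5 = 6.7291 − 5 = 1.7291.
m = M + (m − M) = 9.85 + 1.7291 = 11.58.

m = 11.58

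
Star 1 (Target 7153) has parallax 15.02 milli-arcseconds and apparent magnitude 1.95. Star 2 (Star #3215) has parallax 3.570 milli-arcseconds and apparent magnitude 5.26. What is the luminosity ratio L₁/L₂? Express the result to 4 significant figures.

d₁ = 1/p₁ = 1/0.01502″ = 66.578 pc; d₂ = 1/p₂ = 1/0.003570″ = 280.11 pc.
M₁ = m₁ − 5 log₁₀ d₁ + 5 = 1.95 − 9.1167 + 5 = -2.1667.
M₂ = 5.26 − 12.2366 + 5 = -1.9766.
L₁/L₂ = 10^(0.4(M₂ − M₁)) = 10^(0.4 × 0.1901) = 10^0.07604 = 1.1914.

L₁/L₂ = 1.191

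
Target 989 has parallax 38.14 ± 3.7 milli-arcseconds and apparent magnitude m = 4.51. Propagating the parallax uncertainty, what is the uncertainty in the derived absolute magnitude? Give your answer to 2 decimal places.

σ_M = 0.21 mag

M = m − 5 log₁₀ d + 5 = m + 5 log₁₀ p + 5, so ∂M/∂p = 5/(p ln 10).
σ_M = (5/ln 10) · (σ_p/p) = 2.1715 × 3.7/38.14 = 2.1715 × 0.097011 = 0.21066.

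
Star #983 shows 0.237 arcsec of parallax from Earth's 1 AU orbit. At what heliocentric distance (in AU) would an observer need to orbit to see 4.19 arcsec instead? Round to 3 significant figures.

17.7 AU

Parallax scales linearly with baseline: p ∝ B, so B = p_target / p_Earth × 1 AU.
B = 4.19 / 0.237 = 17.679 AU.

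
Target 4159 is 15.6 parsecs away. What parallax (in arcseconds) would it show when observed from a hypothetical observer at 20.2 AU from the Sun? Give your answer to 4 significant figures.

p (arcsec) = B (AU) / d (pc).
p = 20.2 / 15.6 = 1.2949 arcsec.

1.295 arcsec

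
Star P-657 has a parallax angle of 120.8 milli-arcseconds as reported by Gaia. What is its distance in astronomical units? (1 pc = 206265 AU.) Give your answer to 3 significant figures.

1.71 × 10^6 AU

p = 120.8 milli-arcseconds = 0.1208 arcsec.
d = 1/p = 1/0.1208 = 8.2781 pc.
In AU: 8.2781 × 206265 = 1.7075 × 10^6 AU.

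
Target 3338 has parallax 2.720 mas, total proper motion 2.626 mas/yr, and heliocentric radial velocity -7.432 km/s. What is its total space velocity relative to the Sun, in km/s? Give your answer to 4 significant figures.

8.728 km/s

d = 1/p = 1/0.002720″ = 367.65 pc.
μ = 2.626 mas/yr = 0.002626 ″/yr.
v_t = 4.740 μ d = 4.740 × 0.002626 × 367.65 = 4.5762 km/s.
v = √(v_r² + v_t²) = √((-7.432)² + 4.5762²) = √76.1762 = 8.7279 km/s.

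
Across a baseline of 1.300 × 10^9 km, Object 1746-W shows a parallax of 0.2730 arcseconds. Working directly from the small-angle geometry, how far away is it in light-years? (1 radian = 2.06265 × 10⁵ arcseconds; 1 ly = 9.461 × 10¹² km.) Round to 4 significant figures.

103.8 ly

θ = 0.2730″ = 0.2730/206265 = 1.3235 × 10^-6 rad.
d = B/θ = (1.300 × 10^9) / (1.3235 × 10^-6) = 9.8224 × 10^14 km = (9.8224 × 10^14) / (9.461 × 10^12) ly = 103.82 ly.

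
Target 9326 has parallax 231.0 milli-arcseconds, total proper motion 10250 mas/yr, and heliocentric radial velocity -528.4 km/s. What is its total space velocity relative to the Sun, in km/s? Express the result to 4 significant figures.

d = 1/p = 1/0.2310″ = 4.329 pc.
μ = 10250 mas/yr = 10.25 ″/yr.
v_t = 4.740 μ d = 4.740 × 10.25 × 4.329 = 210.32 km/s.
v = √(v_r² + v_t²) = √((-528.4)² + 210.32²) = √323441 = 568.72 km/s.

568.7 km/s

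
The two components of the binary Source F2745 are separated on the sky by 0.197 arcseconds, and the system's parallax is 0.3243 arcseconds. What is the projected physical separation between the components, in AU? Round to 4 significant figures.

0.6075 AU

d = 1/p = 1/0.3243″ = 3.0836 pc.
At distance d (pc), an angle of θ arcsec spans θ·d AU: s = 0.197 × 3.0836 = 0.60747 AU.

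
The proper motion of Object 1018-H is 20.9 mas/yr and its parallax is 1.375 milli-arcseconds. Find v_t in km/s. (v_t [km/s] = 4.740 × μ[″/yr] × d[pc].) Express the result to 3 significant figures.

72.0 km/s

d = 1/p = 1/0.001375″ = 727.27 pc.
μ = 20.9 mas/yr = 0.0209 ″/yr.
v_t = 4.74 × μ × d = 4.74 × 0.0209 × 727.27 = 72.048 km/s.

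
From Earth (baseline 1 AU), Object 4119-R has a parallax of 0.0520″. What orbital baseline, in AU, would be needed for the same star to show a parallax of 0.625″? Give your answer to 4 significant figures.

Parallax scales linearly with baseline: p ∝ B, so B = p_target / p_Earth × 1 AU.
B = 0.625 / 0.0520 = 12.019 AU.

12.02 AU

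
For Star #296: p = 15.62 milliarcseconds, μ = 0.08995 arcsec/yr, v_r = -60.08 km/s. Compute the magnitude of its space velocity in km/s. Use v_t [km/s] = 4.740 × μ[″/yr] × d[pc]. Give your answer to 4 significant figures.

65.99 km/s

d = 1/p = 1/0.01562″ = 64.02 pc.
v_t = 4.740 μ d = 4.740 × 0.08995 × 64.02 = 27.296 km/s.
v = √(v_r² + v_t²) = √((-60.08)² + 27.296²) = √4354.68 = 65.99 km/s.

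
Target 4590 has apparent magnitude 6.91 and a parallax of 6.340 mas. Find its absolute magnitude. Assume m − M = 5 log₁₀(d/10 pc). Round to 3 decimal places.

d = 1/p = 1/0.006340″ = 157.73 pc.
m − M = 5 log₁₀(157.73) − 5 = 10.9896 − 5 = 5.9896.
M = m − (m − M) = 6.91 − 5.9896 = 0.920.

M = 0.920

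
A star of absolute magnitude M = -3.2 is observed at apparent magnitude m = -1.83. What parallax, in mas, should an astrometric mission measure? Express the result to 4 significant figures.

m − M = -1.83 − (-3.2) = 1.37.
d = 10^((m−M)/5 + 1) = 10^1.274 = 18.793 pc.
p = 1/d = 1/18.793 = 0.053211 arcsec = 53.211 mas.

53.21 mas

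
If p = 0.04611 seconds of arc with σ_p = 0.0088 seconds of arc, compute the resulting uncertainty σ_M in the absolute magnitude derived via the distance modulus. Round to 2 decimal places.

σ_M = 0.41 mag

M = m − 5 log₁₀ d + 5 = m + 5 log₁₀ p + 5, so ∂M/∂p = 5/(p ln 10).
σ_M = (5/ln 10) · (σ_p/p) = 2.1715 × 0.0088/0.04611 = 2.1715 × 0.19085 = 0.41443.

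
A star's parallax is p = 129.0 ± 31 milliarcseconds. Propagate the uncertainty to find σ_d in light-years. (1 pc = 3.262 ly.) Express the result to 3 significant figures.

6.08 ly

d = 1/p, so σ_d = σ_p / p².
σ_d = 0.0310 / (0.1290)² = 0.0310 / 0.016641 = 1.8629 pc = 1.8629 × 3.262 ly = 6.0768 ly.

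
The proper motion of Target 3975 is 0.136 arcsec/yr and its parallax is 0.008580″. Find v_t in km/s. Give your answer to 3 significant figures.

d = 1/p = 1/0.008580″ = 116.55 pc.
v_t = 4.74 × μ × d = 4.74 × 0.136 × 116.55 = 75.133 km/s.

75.1 km/s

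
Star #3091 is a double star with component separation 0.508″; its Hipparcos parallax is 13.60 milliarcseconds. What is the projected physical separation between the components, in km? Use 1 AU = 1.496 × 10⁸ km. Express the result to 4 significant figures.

5.588 × 10^9 km

d = 1/p = 1/0.01360″ = 73.529 pc.
At distance d (pc), an angle of θ arcsec spans θ·d AU: s = 0.508 × 73.529 = 37.353 AU.
= 37.353 × 1.496 × 10⁸ km = 5.5880 × 10^9 km.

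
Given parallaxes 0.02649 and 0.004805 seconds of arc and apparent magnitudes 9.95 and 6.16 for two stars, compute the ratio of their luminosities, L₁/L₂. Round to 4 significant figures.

L₁/L₂ = 0.001003

d₁ = 1/p₁ = 1/0.02649″ = 37.75 pc; d₂ = 1/p₂ = 1/0.004805″ = 208.12 pc.
M₁ = m₁ − 5 log₁₀ d₁ + 5 = 9.95 − 7.8846 + 5 = 7.0654.
M₂ = 6.16 − 11.5916 + 5 = -0.4316.
L₁/L₂ = 10^(0.4(M₂ − M₁)) = 10^(0.4 × (-7.4970)) = 10^(-2.99880) = 0.0010028.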